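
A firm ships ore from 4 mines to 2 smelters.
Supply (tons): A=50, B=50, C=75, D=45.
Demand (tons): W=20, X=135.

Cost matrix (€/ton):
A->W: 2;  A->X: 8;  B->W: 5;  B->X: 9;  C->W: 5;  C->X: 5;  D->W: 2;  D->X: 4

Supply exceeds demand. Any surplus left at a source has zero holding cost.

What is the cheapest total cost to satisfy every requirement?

715

An optimal shipping plan:
  A->W: 20 × €2 = €40
  A->X: 15 × €8 = €120
  C->X: 75 × €5 = €375
  D->X: 45 × €4 = €180
Total = 40 + 120 + 375 + 180 = €715.
(Supply check: A ships 35; B ships 0; C ships 75; D ships 45.)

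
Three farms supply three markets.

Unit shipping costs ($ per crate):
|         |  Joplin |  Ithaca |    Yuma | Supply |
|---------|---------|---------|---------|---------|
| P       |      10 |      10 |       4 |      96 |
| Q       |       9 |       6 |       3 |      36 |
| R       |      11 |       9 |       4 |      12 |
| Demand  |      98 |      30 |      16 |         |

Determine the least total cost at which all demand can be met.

1218

One minimum-cost allocation:
  P to Joplin: 92 × $10 = $920
  P to Yuma: 4 × $4 = $16
  Q to Joplin: 6 × $9 = $54
  Q to Ithaca: 30 × $6 = $180
  R to Yuma: 12 × $4 = $48
Total = 920 + 16 + 54 + 180 + 48 = $1218.
(Supply check: P ships 96; Q ships 36; R ships 12.)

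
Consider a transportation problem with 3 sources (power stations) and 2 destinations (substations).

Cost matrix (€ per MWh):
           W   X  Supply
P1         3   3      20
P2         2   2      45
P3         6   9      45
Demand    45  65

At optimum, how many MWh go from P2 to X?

45

Optimal shipments:
  P1 to X: 20 × €3 = €60
  P2 to X: 45 × €2 = €90
  P3 to W: 45 × €6 = €270
Total cost = €420.
So P2→X carries 45 MWh.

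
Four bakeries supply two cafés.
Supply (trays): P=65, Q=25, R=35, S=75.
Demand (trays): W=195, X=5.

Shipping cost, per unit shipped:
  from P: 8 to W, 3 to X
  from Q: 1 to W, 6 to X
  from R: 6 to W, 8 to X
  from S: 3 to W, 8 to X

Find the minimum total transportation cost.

An optimal shipping plan:
  P–W: 60 × 8 = 480
  P–X: 5 × 3 = 15
  Q–W: 25 × 1 = 25
  R–W: 35 × 6 = 210
  S–W: 75 × 3 = 225
Total = 480 + 15 + 25 + 210 + 225 = 955.
(Supply check: P ships 65; Q ships 25; R ships 35; S ships 75.)

955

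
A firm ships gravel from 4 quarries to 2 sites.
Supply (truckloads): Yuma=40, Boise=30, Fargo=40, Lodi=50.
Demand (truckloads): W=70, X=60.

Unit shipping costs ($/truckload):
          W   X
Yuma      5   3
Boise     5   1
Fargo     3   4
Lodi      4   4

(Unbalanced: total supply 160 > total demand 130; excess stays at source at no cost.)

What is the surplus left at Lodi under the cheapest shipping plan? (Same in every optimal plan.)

An optimal plan:
  Yuma–X: 30 truckloads
  Boise–X: 30 truckloads
  Fargo–W: 40 truckloads
  Lodi–W: 30 truckloads
Total cost = $360.
Lodi ships 30 of its 50, leaving 20.

20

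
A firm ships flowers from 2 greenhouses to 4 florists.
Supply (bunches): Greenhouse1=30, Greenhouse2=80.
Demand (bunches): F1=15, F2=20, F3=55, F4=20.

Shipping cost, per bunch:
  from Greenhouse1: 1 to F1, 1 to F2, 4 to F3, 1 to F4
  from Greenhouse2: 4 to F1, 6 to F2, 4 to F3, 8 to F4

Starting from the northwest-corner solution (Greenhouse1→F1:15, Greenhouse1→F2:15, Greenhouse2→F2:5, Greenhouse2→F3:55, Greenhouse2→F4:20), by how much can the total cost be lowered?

70

Current plan cost = 15·1 + 15·1 + 5·6 + 55·4 + 20·8 = 440.
Optimal plan:
  Greenhouse1→F2: 10 × 1 = 10
  Greenhouse1→F4: 20 × 1 = 20
  Greenhouse2→F1: 15 × 4 = 60
  Greenhouse2→F2: 10 × 6 = 60
  Greenhouse2→F3: 55 × 4 = 220
Optimal cost = 370.
Saving = 440 − 370 = 70.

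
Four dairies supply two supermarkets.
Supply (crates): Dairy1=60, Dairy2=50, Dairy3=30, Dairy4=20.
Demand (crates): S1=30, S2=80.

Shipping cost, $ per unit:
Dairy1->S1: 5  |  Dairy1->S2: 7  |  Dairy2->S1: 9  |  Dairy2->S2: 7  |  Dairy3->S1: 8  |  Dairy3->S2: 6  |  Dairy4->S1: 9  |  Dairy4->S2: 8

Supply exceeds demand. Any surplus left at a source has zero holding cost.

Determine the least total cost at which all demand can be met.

680

A cheapest plan:
  Dairy1 to S1: 30 × $5 = $150
  Dairy2 to S2: 50 × $7 = $350
  Dairy3 to S2: 30 × $6 = $180
Total = 150 + 350 + 180 = $680.
(Supply check: Dairy1 ships 30; Dairy2 ships 50; Dairy3 ships 30; Dairy4 ships 0.)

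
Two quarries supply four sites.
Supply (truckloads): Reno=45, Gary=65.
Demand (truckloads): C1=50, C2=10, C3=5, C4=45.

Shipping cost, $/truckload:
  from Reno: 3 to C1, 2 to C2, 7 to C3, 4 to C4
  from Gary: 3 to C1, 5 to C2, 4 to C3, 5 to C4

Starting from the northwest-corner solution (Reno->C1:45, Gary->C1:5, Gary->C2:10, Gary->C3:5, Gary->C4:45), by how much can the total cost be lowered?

65

Current plan cost = 45·3 + 5·3 + 10·5 + 5·4 + 45·5 = $445.
Optimal plan:
  Reno–C2: 10 × $2 = $20
  Reno–C4: 35 × $4 = $140
  Gary–C1: 50 × $3 = $150
  Gary–C3: 5 × $4 = $20
  Gary–C4: 10 × $5 = $50
Optimal cost = $380.
Saving = 445 − 380 = $65.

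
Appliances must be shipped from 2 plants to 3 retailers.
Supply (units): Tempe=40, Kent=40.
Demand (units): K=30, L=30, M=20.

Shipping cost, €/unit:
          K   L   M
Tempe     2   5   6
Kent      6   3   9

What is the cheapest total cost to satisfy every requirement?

One minimum-cost allocation:
  Tempe→K: 30 × €2 = €60
  Tempe→M: 10 × €6 = €60
  Kent→L: 30 × €3 = €90
  Kent→M: 10 × €9 = €90
Total = 60 + 60 + 90 + 90 = €300.

300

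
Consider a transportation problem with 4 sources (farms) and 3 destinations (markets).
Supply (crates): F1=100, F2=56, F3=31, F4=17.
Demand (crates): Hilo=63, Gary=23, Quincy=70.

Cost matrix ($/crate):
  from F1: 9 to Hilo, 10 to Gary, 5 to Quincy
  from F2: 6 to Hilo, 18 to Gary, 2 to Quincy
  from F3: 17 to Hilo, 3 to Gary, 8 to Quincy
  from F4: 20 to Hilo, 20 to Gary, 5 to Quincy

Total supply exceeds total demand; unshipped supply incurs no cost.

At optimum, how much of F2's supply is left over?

0

Minimum-cost shipments:
  F1->Hilo: 63 crates
  F1->Quincy: 14 crates
  F2->Quincy: 56 crates
  F3->Gary: 23 crates
Total cost = $818.
F2 ships 56 of its 56, leaving 0.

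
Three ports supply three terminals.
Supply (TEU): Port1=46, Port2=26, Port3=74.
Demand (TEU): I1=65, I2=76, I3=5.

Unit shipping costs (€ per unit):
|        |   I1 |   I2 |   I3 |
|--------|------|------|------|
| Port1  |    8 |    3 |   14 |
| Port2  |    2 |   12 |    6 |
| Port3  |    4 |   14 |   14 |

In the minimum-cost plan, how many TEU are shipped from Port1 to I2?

46

The minimum-cost plan:
  Port1->I2: 46 TEU
  Port2->I1: 21 TEU
  Port2->I3: 5 TEU
  Port3->I1: 44 TEU
  Port3->I2: 30 TEU
Total cost = €806.
So Port1→I2 carries 46 TEU.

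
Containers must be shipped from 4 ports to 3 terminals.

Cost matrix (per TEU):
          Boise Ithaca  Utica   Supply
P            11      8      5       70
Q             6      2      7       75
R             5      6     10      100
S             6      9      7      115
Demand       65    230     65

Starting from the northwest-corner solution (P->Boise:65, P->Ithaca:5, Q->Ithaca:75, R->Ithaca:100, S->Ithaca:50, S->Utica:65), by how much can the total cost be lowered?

455

Current plan cost = 65·11 + 5·8 + 75·2 + 100·6 + 50·9 + 65·7 = 2410.
Optimal plan:
  P->Ithaca: 5 TEU
  P->Utica: 65 TEU
  Q->Ithaca: 75 TEU
  R->Ithaca: 100 TEU
  S->Boise: 65 TEU
  S->Ithaca: 50 TEU
Optimal cost = 1955.
Saving = 2410 − 1955 = 455.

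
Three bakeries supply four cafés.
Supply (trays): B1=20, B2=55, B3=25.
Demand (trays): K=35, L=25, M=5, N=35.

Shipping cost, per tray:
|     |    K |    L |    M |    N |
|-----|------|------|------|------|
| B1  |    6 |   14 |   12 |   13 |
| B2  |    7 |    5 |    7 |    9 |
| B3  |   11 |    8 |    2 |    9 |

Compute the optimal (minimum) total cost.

675

One minimum-cost allocation:
  B1–K: 20 × 6 = 120
  B2–K: 15 × 7 = 105
  B2–L: 25 × 5 = 125
  B2–N: 15 × 9 = 135
  B3–M: 5 × 2 = 10
  B3–N: 20 × 9 = 180
Total = 120 + 105 + 125 + 135 + 10 + 180 = 675.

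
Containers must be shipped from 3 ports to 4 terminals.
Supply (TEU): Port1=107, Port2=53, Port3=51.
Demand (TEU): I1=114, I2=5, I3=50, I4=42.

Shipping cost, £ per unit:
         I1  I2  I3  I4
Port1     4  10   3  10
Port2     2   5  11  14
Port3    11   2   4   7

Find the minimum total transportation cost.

A cheapest plan:
  Port1 to I1: 61 × £4 = £244
  Port1 to I3: 46 × £3 = £138
  Port2 to I1: 53 × £2 = £106
  Port3 to I2: 5 × £2 = £10
  Port3 to I3: 4 × £4 = £16
  Port3 to I4: 42 × £7 = £294
Total = 244 + 138 + 106 + 10 + 16 + 294 = £808.
(Supply check: Port1 ships 107; Port2 ships 53; Port3 ships 51.)

808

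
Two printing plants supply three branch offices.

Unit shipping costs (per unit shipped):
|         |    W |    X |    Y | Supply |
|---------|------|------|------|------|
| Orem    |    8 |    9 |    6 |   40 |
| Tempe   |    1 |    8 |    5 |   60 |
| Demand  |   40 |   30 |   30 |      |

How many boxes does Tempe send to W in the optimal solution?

Solving gives:
  Orem→X: 30 boxes
  Orem→Y: 10 boxes
  Tempe→W: 40 boxes
  Tempe→Y: 20 boxes
Total cost = 470.
So Tempe→W carries 40 boxes.

40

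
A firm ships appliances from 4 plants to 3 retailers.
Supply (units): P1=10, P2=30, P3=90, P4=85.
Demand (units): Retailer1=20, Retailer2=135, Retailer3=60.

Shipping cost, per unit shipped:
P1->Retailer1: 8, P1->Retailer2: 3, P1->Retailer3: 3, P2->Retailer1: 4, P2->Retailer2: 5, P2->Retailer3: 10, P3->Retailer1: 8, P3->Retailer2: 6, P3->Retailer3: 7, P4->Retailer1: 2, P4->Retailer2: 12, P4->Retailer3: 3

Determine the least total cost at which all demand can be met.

1000

A cheapest plan:
  P1->Retailer2: 10 units
  P2->Retailer2: 30 units
  P3->Retailer2: 90 units
  P4->Retailer1: 20 units
  P4->Retailer2: 5 units
  P4->Retailer3: 60 units
Total cost = 1000.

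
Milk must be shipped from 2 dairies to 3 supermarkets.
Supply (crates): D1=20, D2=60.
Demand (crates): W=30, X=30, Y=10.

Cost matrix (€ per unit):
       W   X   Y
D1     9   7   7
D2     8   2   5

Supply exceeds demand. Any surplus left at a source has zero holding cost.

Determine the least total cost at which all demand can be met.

360

An optimal shipping plan:
  D1->W: 10 crates
  D2->W: 20 crates
  D2->X: 30 crates
  D2->Y: 10 crates
Total cost = €360.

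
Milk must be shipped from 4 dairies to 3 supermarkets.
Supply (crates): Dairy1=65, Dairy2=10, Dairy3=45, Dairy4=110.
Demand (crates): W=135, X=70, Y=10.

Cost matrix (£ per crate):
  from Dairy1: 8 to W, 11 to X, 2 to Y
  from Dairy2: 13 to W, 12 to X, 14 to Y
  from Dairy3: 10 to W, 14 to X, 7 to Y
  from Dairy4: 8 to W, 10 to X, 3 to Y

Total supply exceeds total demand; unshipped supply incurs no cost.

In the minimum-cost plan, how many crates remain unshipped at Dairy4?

Minimum-cost shipments:
  Dairy1 to W: 55 crates
  Dairy1 to Y: 10 crates
  Dairy3 to W: 40 crates
  Dairy4 to W: 40 crates
  Dairy4 to X: 70 crates
Total cost = £1880.
Dairy4 ships 110 of its 110, leaving 0.

0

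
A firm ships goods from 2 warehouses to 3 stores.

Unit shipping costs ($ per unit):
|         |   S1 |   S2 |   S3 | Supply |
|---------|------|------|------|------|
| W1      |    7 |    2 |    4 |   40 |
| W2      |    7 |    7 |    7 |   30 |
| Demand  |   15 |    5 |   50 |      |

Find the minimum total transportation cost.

360

An optimal shipping plan:
  W1–S2: 5 units
  W1–S3: 35 units
  W2–S1: 15 units
  W2–S3: 15 units
Total cost = $360.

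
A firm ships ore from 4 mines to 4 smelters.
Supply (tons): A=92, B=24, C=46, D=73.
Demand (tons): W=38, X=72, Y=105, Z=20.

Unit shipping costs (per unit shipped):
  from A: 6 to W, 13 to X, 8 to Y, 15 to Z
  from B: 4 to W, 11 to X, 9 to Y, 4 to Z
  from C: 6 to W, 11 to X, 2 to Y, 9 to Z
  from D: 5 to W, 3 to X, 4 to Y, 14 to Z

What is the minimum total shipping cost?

1076

One minimum-cost allocation:
  A to W: 34 tons
  A to Y: 58 tons
  B to W: 4 tons
  B to Z: 20 tons
  C to Y: 46 tons
  D to X: 72 tons
  D to Y: 1 tons
Total cost = 1076.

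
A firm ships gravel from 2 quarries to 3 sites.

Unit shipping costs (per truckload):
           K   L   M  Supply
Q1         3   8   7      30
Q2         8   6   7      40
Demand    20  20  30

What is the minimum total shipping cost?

A cheapest plan:
  Q1–K: 20 truckloads
  Q1–M: 10 truckloads
  Q2–L: 20 truckloads
  Q2–M: 20 truckloads
Total cost = 390.

390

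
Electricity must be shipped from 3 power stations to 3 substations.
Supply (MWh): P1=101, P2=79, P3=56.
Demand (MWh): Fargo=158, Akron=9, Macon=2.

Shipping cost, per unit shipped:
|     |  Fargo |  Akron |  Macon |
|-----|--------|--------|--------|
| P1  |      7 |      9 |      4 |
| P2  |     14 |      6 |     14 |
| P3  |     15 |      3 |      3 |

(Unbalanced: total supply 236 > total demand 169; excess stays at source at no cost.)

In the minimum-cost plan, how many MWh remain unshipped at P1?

Minimum-cost shipments:
  P1–Fargo: 101 × 7 = 707
  P2–Fargo: 57 × 14 = 798
  P3–Akron: 9 × 3 = 27
  P3–Macon: 2 × 3 = 6
Total cost = 1538.
P1 ships 101 of its 101, leaving 0.

0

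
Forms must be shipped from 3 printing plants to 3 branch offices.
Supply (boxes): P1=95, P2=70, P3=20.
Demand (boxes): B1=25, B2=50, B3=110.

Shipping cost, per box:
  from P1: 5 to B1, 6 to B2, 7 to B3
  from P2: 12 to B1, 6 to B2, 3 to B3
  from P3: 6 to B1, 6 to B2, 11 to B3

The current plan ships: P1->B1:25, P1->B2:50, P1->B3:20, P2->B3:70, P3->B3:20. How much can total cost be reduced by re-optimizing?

80

Current plan cost = 25·5 + 50·6 + 20·7 + 70·3 + 20·11 = 995.
Optimal plan:
  P1 to B1: 25 × 5 = 125
  P1 to B2: 30 × 6 = 180
  P1 to B3: 40 × 7 = 280
  P2 to B3: 70 × 3 = 210
  P3 to B2: 20 × 6 = 120
Optimal cost = 915.
Saving = 995 − 915 = 80.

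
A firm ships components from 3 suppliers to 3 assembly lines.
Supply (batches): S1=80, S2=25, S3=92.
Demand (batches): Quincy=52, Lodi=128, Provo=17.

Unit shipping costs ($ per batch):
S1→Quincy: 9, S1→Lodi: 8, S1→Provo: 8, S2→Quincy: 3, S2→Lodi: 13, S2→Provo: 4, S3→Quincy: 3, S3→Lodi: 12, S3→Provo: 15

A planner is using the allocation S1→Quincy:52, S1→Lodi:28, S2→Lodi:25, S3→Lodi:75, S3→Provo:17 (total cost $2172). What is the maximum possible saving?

732

Current plan cost = 52·9 + 28·8 + 25·13 + 75·12 + 17·15 = $2172.
Optimal plan:
  S1–Lodi: 80 × $8 = $640
  S2–Quincy: 8 × $3 = $24
  S2–Provo: 17 × $4 = $68
  S3–Quincy: 44 × $3 = $132
  S3–Lodi: 48 × $12 = $576
Optimal cost = $1440.
Saving = 2172 − 1440 = $732.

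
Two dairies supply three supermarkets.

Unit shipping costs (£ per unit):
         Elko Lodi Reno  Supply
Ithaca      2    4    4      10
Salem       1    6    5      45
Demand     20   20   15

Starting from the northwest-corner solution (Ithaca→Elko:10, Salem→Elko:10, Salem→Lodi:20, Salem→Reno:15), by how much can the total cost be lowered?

30

Current plan cost = 10·2 + 10·1 + 20·6 + 15·5 = £225.
Optimal plan:
  Ithaca→Lodi: 10 × £4 = £40
  Salem→Elko: 20 × £1 = £20
  Salem→Lodi: 10 × £6 = £60
  Salem→Reno: 15 × £5 = £75
Optimal cost = £195.
Saving = 225 − 195 = £30.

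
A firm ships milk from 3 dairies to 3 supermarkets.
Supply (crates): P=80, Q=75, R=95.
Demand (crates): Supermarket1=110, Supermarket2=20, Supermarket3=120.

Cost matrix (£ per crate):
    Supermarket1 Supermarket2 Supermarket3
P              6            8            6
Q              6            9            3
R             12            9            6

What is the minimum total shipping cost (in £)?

1425

One minimum-cost allocation:
  P->Supermarket1: 80 × £6 = £480
  Q->Supermarket1: 30 × £6 = £180
  Q->Supermarket3: 45 × £3 = £135
  R->Supermarket2: 20 × £9 = £180
  R->Supermarket3: 75 × £6 = £450
Total = 480 + 180 + 135 + 180 + 450 = £1425.
(Supply check: P ships 80; Q ships 75; R ships 95.)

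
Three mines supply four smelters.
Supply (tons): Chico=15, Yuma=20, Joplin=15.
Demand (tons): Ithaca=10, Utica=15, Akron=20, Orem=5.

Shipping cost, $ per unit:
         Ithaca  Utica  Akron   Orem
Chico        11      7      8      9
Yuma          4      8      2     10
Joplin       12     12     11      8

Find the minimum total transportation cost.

One minimum-cost allocation:
  Chico→Utica: 15 × $7 = $105
  Yuma→Akron: 20 × $2 = $40
  Joplin→Ithaca: 10 × $12 = $120
  Joplin→Orem: 5 × $8 = $40
Total = 105 + 40 + 120 + 40 = $305.

305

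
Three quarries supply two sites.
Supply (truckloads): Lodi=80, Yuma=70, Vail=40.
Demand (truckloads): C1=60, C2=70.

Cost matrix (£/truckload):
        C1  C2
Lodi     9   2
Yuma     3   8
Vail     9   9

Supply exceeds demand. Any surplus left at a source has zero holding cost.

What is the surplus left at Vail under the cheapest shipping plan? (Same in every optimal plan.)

Minimum-cost shipments:
  Lodi to C2: 70 truckloads
  Yuma to C1: 60 truckloads
Total cost = £320.
Vail ships 0 of its 40, leaving 40.

40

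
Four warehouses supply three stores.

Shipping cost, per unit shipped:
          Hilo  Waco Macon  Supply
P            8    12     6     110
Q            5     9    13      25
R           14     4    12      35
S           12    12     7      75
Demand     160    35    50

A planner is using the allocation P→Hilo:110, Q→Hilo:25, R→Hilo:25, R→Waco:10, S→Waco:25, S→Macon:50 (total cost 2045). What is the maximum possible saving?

250

Current plan cost = 110·8 + 25·5 + 25·14 + 10·4 + 25·12 + 50·7 = 2045.
Optimal plan:
  P→Hilo: 110 × 8 = 880
  Q→Hilo: 25 × 5 = 125
  R→Waco: 35 × 4 = 140
  S→Hilo: 25 × 12 = 300
  S→Macon: 50 × 7 = 350
Optimal cost = 1795.
Saving = 2045 − 1795 = 250.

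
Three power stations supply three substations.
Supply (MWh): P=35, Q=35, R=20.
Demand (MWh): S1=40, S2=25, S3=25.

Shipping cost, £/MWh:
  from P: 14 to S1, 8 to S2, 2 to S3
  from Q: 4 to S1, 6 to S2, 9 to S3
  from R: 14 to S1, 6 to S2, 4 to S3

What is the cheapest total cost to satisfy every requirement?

420

One minimum-cost allocation:
  P->S1: 5 × £14 = £70
  P->S2: 5 × £8 = £40
  P->S3: 25 × £2 = £50
  Q->S1: 35 × £4 = £140
  R->S2: 20 × £6 = £120
Total = 70 + 40 + 50 + 140 + 120 = £420.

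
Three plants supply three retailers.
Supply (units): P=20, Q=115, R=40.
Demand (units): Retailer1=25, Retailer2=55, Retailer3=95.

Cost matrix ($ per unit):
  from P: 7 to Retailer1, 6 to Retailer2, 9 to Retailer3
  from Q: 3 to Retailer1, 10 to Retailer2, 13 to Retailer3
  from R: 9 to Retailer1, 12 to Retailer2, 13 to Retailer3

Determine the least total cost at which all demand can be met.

An optimal shipping plan:
  P->Retailer3: 20 × $9 = $180
  Q->Retailer1: 25 × $3 = $75
  Q->Retailer2: 55 × $10 = $550
  Q->Retailer3: 35 × $13 = $455
  R->Retailer3: 40 × $13 = $520
Total = 180 + 75 + 550 + 455 + 520 = $1780.

1780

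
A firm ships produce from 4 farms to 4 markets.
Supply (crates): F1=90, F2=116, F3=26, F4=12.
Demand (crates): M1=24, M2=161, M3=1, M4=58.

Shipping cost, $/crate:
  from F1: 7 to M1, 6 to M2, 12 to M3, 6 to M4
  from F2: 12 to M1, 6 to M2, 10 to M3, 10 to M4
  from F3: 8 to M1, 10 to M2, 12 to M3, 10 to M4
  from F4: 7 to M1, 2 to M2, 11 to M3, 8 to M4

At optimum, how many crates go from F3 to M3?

1

Solving gives:
  F1→M2: 32 × $6 = $192
  F1→M4: 58 × $6 = $348
  F2→M2: 116 × $6 = $696
  F3→M1: 24 × $8 = $192
  F3→M2: 1 × $10 = $10
  F3→M3: 1 × $12 = $12
  F4→M2: 12 × $2 = $24
Total cost = $1474.
So F3→M3 carries 1 crates.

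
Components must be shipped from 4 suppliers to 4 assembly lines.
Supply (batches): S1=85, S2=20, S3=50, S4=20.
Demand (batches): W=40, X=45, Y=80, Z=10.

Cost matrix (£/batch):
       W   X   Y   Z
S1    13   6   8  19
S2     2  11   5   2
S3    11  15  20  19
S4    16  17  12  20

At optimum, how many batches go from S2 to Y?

Optimal shipments:
  S1 to X: 35 batches
  S1 to Y: 50 batches
  S2 to Y: 10 batches
  S2 to Z: 10 batches
  S3 to W: 40 batches
  S3 to X: 10 batches
  S4 to Y: 20 batches
Total cost = £1510.
So S2→Y carries 10 batches.

10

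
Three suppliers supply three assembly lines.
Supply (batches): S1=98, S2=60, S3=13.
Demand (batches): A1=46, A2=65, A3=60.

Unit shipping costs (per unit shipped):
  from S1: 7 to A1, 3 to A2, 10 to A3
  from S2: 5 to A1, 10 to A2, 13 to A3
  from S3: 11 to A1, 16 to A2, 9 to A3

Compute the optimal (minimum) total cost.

1054

A cheapest plan:
  S1->A2: 65 × 3 = 195
  S1->A3: 33 × 10 = 330
  S2->A1: 46 × 5 = 230
  S2->A3: 14 × 13 = 182
  S3->A3: 13 × 9 = 117
Total = 195 + 330 + 230 + 182 + 117 = 1054.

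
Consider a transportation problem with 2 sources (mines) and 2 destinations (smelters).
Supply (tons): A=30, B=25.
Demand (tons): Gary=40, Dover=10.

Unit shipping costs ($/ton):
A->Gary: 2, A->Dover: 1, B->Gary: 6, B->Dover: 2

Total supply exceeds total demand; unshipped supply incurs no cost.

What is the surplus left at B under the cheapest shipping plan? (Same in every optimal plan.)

5

Minimum-cost shipments:
  A to Gary: 30 × $2 = $60
  B to Gary: 10 × $6 = $60
  B to Dover: 10 × $2 = $20
Total cost = $140.
B ships 20 of its 25, leaving 5.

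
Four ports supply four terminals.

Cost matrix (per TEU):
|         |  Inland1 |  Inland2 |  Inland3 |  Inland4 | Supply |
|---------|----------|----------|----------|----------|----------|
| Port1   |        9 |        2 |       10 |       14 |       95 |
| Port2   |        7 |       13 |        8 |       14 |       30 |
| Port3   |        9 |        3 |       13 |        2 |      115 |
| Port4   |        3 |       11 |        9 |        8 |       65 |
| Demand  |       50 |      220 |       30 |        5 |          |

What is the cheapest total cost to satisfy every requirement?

A cheapest plan:
  Port1–Inland2: 95 × 2 = 190
  Port2–Inland3: 30 × 8 = 240
  Port3–Inland2: 115 × 3 = 345
  Port4–Inland1: 50 × 3 = 150
  Port4–Inland2: 10 × 11 = 110
  Port4–Inland4: 5 × 8 = 40
Total = 190 + 240 + 345 + 150 + 110 + 40 = 1075.
(Supply check: Port1 ships 95; Port2 ships 30; Port3 ships 115; Port4 ships 65.)

1075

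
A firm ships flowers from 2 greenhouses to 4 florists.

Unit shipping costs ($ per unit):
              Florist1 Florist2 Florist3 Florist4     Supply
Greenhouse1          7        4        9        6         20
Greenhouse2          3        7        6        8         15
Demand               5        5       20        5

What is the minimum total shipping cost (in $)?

An optimal shipping plan:
  Greenhouse1–Florist2: 5 bunches
  Greenhouse1–Florist3: 10 bunches
  Greenhouse1–Florist4: 5 bunches
  Greenhouse2–Florist1: 5 bunches
  Greenhouse2–Florist3: 10 bunches
Total cost = $215.

215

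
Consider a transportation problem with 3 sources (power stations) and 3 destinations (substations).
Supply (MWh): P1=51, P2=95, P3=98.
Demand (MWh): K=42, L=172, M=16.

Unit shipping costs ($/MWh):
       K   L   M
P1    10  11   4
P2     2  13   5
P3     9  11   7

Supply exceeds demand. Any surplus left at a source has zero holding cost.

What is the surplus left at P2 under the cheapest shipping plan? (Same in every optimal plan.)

14

Minimum-cost shipments:
  P1–L: 51 × $11 = $561
  P2–K: 42 × $2 = $84
  P2–L: 23 × $13 = $299
  P2–M: 16 × $5 = $80
  P3–L: 98 × $11 = $1078
Total cost = $2102.
P2 ships 81 of its 95, leaving 14.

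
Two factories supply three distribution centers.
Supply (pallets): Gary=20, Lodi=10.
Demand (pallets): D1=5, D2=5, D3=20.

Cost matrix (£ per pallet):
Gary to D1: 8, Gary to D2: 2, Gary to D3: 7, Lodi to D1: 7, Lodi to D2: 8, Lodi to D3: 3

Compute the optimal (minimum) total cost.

150

One minimum-cost allocation:
  Gary→D1: 5 × £8 = £40
  Gary→D2: 5 × £2 = £10
  Gary→D3: 10 × £7 = £70
  Lodi→D3: 10 × £3 = £30
Total = 40 + 10 + 70 + 30 = £150.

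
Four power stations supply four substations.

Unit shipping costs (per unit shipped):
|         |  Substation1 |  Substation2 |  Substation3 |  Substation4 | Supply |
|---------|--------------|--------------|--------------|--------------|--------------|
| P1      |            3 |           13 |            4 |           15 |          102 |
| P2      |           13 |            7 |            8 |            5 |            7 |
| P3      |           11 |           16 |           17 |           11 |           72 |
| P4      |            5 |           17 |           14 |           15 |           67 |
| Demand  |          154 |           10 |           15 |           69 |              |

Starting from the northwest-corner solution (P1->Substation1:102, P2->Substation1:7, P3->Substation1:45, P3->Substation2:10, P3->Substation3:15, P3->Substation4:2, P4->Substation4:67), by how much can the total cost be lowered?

822

Current plan cost = 102·3 + 7·13 + 45·11 + 10·16 + 15·17 + 2·11 + 67·15 = 2334.
Optimal plan:
  P1->Substation1: 87 MWh
  P1->Substation3: 15 MWh
  P2->Substation2: 7 MWh
  P3->Substation2: 3 MWh
  P3->Substation4: 69 MWh
  P4->Substation1: 67 MWh
Optimal cost = 1512.
Saving = 2334 − 1512 = 822.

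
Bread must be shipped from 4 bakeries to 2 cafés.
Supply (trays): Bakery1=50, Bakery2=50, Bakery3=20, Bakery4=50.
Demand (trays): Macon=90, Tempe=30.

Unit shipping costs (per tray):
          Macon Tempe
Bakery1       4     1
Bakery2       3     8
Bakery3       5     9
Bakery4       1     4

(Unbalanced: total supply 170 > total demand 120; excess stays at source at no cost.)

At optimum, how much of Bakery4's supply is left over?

0

Minimum-cost shipments:
  Bakery1->Tempe: 30 × 1 = 30
  Bakery2->Macon: 40 × 3 = 120
  Bakery4->Macon: 50 × 1 = 50
Total cost = 200.
Bakery4 ships 50 of its 50, leaving 0.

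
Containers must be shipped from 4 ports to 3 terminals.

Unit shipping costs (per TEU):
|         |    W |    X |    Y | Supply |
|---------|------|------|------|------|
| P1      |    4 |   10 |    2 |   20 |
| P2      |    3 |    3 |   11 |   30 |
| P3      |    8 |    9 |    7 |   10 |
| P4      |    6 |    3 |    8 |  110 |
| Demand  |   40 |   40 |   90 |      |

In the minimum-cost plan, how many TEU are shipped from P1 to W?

Solving gives:
  P1→Y: 20 × 2 = 40
  P2→W: 30 × 3 = 90
  P3→Y: 10 × 7 = 70
  P4→W: 10 × 6 = 60
  P4→X: 40 × 3 = 120
  P4→Y: 60 × 8 = 480
Total cost = 860.
The route P1→W is not used.

0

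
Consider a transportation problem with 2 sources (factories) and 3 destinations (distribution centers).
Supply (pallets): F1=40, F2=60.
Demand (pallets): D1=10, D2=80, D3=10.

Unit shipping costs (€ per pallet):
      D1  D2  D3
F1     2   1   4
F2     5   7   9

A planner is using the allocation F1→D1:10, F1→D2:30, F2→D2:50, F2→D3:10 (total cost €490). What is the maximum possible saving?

30

Current plan cost = 10·2 + 30·1 + 50·7 + 10·9 = €490.
Optimal plan:
  F1 to D2: 40 × €1 = €40
  F2 to D1: 10 × €5 = €50
  F2 to D2: 40 × €7 = €280
  F2 to D3: 10 × €9 = €90
Optimal cost = €460.
Saving = 490 − 460 = €30.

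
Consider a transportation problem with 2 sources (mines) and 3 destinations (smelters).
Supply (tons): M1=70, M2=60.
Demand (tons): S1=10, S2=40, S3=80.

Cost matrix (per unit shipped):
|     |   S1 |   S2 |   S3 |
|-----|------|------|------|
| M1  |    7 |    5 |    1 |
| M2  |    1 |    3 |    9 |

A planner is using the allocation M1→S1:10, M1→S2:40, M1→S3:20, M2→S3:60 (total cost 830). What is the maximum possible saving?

Current plan cost = 10·7 + 40·5 + 20·1 + 60·9 = 830.
Optimal plan:
  M1–S3: 70 × 1 = 70
  M2–S1: 10 × 1 = 10
  M2–S2: 40 × 3 = 120
  M2–S3: 10 × 9 = 90
Optimal cost = 290.
Saving = 830 − 290 = 540.

540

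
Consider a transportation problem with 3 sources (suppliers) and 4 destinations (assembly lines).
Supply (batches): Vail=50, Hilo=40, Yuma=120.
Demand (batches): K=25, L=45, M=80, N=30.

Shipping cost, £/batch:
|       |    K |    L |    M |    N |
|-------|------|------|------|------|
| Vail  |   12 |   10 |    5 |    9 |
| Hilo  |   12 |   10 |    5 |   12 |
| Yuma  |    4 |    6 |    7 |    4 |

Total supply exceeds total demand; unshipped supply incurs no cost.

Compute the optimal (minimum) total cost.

890

An optimal shipping plan:
  Vail→M: 50 × £5 = £250
  Hilo→M: 30 × £5 = £150
  Yuma→K: 25 × £4 = £100
  Yuma→L: 45 × £6 = £270
  Yuma→N: 30 × £4 = £120
Total = 250 + 150 + 100 + 270 + 120 = £890.
(Supply check: Vail ships 50; Hilo ships 30; Yuma ships 100.)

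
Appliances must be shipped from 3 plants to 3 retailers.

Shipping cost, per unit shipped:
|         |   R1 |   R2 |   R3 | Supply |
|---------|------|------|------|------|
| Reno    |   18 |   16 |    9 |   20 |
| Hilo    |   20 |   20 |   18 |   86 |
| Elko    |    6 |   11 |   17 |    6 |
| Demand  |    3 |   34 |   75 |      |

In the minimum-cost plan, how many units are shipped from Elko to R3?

0

The minimum-cost plan:
  Reno→R3: 20 × 9 = 180
  Hilo→R2: 31 × 20 = 620
  Hilo→R3: 55 × 18 = 990
  Elko→R1: 3 × 6 = 18
  Elko→R2: 3 × 11 = 33
Total cost = 1841.
The route Elko→R3 is not used.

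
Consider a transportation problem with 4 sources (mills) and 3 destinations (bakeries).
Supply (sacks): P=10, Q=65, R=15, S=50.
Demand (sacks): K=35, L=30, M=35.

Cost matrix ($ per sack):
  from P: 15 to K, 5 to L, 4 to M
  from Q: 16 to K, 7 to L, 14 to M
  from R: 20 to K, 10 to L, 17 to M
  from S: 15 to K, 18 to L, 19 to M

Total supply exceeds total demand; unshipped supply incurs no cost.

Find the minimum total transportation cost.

Optimal allocation:
  P–M: 10 × $4 = $40
  Q–L: 30 × $7 = $210
  Q–M: 25 × $14 = $350
  S–K: 35 × $15 = $525
Total = 40 + 210 + 350 + 525 = $1125.

1125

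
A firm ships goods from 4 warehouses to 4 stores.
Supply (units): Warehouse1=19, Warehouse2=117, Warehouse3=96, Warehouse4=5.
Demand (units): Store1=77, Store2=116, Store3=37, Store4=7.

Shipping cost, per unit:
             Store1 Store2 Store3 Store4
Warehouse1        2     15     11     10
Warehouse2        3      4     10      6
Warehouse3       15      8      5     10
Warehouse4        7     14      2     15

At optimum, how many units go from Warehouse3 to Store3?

32

Optimal shipments:
  Warehouse1→Store1: 19 units
  Warehouse2→Store1: 58 units
  Warehouse2→Store2: 52 units
  Warehouse2→Store4: 7 units
  Warehouse3→Store2: 64 units
  Warehouse3→Store3: 32 units
  Warehouse4→Store3: 5 units
Total cost = 1144.
So Warehouse3→Store3 carries 32 units.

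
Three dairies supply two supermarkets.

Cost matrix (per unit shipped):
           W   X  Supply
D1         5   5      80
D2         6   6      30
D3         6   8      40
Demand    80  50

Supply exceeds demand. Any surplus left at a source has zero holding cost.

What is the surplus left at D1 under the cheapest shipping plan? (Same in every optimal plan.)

0

An optimal plan:
  D1–W: 30 crates
  D1–X: 50 crates
  D2–W: 10 crates
  D3–W: 40 crates
Total cost = 700.
D1 ships 80 of its 80, leaving 0.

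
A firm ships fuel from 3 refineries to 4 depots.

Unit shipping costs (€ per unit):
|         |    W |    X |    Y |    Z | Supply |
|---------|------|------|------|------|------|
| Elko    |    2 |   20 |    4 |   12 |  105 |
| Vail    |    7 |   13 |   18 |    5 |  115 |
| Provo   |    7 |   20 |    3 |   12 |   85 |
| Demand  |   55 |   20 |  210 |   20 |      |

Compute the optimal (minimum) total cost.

A cheapest plan:
  Elko to Y: 105 × €4 = €420
  Vail to W: 55 × €7 = €385
  Vail to X: 20 × €13 = €260
  Vail to Y: 20 × €18 = €360
  Vail to Z: 20 × €5 = €100
  Provo to Y: 85 × €3 = €255
Total = 420 + 385 + 260 + 360 + 100 + 255 = €1780.

1780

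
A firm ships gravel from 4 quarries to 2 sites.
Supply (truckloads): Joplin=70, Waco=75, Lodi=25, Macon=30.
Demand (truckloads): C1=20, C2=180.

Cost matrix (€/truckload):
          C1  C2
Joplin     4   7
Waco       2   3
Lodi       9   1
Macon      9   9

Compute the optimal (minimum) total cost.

950

One minimum-cost allocation:
  Joplin->C1: 20 × €4 = €80
  Joplin->C2: 50 × €7 = €350
  Waco->C2: 75 × €3 = €225
  Lodi->C2: 25 × €1 = €25
  Macon->C2: 30 × €9 = €270
Total = 80 + 350 + 225 + 25 + 270 = €950.
(Supply check: Joplin ships 70; Waco ships 75; Lodi ships 25; Macon ships 30.)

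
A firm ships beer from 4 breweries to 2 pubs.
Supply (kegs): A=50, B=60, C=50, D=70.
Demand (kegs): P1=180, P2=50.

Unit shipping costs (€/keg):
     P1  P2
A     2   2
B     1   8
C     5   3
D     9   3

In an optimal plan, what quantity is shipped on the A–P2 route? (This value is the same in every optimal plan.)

Solving gives:
  A to P1: 50 × €2 = €100
  B to P1: 60 × €1 = €60
  C to P1: 50 × €5 = €250
  D to P1: 20 × €9 = €180
  D to P2: 50 × €3 = €150
Total cost = €740.
The route A→P2 is not used.

0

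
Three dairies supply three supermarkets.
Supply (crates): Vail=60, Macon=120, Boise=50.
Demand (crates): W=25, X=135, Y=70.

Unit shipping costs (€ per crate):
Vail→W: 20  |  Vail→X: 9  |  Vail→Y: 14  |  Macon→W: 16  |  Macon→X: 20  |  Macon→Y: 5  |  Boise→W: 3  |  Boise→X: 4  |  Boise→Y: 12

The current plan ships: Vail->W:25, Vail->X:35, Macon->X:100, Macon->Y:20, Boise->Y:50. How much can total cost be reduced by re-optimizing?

Current plan cost = 25·20 + 35·9 + 100·20 + 20·5 + 50·12 = €3515.
Optimal plan:
  Vail to X: 60 × €9 = €540
  Macon to W: 25 × €16 = €400
  Macon to X: 25 × €20 = €500
  Macon to Y: 70 × €5 = €350
  Boise to X: 50 × €4 = €200
Optimal cost = €1990.
Saving = 3515 − 1990 = €1525.

1525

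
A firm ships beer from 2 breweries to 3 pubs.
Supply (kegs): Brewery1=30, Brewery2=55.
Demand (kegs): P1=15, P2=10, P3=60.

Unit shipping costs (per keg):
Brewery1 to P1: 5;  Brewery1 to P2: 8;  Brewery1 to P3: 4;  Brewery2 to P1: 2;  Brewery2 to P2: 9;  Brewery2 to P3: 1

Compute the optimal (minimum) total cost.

230

An optimal shipping plan:
  Brewery1–P1: 15 × 5 = 75
  Brewery1–P2: 10 × 8 = 80
  Brewery1–P3: 5 × 4 = 20
  Brewery2–P3: 55 × 1 = 55
Total = 75 + 80 + 20 + 55 = 230.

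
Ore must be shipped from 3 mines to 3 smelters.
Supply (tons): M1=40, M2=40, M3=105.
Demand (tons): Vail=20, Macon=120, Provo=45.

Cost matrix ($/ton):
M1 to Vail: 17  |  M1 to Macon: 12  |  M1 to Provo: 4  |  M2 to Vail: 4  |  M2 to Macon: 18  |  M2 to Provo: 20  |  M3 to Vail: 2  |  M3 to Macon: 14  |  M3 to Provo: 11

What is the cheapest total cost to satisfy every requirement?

2055

A cheapest plan:
  M1->Provo: 40 × $4 = $160
  M2->Vail: 20 × $4 = $80
  M2->Macon: 20 × $18 = $360
  M3->Macon: 100 × $14 = $1400
  M3->Provo: 5 × $11 = $55
Total = 160 + 80 + 360 + 1400 + 55 = $2055.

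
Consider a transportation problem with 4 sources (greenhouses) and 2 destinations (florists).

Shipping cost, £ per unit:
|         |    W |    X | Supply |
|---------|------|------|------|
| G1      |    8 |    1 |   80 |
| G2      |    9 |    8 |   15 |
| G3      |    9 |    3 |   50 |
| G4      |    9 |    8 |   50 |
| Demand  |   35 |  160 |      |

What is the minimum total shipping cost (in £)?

An optimal shipping plan:
  G1 to X: 80 × £1 = £80
  G2 to X: 15 × £8 = £120
  G3 to X: 50 × £3 = £150
  G4 to W: 35 × £9 = £315
  G4 to X: 15 × £8 = £120
Total = 80 + 120 + 150 + 315 + 120 = £785.
(Supply check: G1 ships 80; G2 ships 15; G3 ships 50; G4 ships 50.)

785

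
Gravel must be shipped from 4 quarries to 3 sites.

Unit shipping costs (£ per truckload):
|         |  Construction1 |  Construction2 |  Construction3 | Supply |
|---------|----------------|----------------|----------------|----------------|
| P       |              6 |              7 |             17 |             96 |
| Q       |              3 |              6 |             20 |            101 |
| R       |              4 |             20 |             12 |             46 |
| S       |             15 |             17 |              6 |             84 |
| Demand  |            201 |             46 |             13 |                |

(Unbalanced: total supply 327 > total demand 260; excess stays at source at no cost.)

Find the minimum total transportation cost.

An optimal shipping plan:
  P->Construction1: 50 × £6 = £300
  P->Construction2: 46 × £7 = £322
  Q->Construction1: 101 × £3 = £303
  R->Construction1: 46 × £4 = £184
  S->Construction1: 4 × £15 = £60
  S->Construction3: 13 × £6 = £78
Total = 300 + 322 + 303 + 184 + 60 + 78 = £1247.

1247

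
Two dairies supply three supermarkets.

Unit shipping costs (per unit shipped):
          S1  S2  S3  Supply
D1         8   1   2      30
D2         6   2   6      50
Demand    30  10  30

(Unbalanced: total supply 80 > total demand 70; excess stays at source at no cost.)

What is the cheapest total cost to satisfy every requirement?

An optimal shipping plan:
  D1 to S3: 30 × 2 = 60
  D2 to S1: 30 × 6 = 180
  D2 to S2: 10 × 2 = 20
Total = 60 + 180 + 20 = 260.

260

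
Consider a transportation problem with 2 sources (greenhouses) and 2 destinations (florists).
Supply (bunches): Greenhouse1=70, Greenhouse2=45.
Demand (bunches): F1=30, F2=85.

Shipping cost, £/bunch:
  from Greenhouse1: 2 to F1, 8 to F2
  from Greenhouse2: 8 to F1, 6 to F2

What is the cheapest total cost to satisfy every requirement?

650

One minimum-cost allocation:
  Greenhouse1->F1: 30 × £2 = £60
  Greenhouse1->F2: 40 × £8 = £320
  Greenhouse2->F2: 45 × £6 = £270
Total = 60 + 320 + 270 = £650.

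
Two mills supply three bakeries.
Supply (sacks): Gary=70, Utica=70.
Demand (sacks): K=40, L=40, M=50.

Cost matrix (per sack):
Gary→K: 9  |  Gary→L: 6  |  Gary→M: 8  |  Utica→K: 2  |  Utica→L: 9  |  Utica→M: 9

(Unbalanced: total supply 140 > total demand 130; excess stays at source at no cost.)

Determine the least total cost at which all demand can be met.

740

An optimal shipping plan:
  Gary->L: 40 × 6 = 240
  Gary->M: 30 × 8 = 240
  Utica->K: 40 × 2 = 80
  Utica->M: 20 × 9 = 180
Total = 240 + 240 + 80 + 180 = 740.
(Supply check: Gary ships 70; Utica ships 60.)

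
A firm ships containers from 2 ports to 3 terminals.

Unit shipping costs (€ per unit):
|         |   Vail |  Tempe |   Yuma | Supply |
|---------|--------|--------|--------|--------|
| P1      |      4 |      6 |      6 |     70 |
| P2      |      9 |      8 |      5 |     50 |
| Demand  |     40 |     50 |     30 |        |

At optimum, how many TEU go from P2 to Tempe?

The minimum-cost plan:
  P1→Vail: 40 × €4 = €160
  P1→Tempe: 30 × €6 = €180
  P2→Tempe: 20 × €8 = €160
  P2→Yuma: 30 × €5 = €150
Total cost = €650.
So P2→Tempe carries 20 TEU.

20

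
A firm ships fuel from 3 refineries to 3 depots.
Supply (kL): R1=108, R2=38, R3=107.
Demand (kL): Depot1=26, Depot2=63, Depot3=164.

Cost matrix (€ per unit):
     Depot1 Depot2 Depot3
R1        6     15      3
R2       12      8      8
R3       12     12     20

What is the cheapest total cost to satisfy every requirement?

A cheapest plan:
  R1->Depot3: 108 × €3 = €324
  R2->Depot3: 38 × €8 = €304
  R3->Depot1: 26 × €12 = €312
  R3->Depot2: 63 × €12 = €756
  R3->Depot3: 18 × €20 = €360
Total = 324 + 304 + 312 + 756 + 360 = €2056.

2056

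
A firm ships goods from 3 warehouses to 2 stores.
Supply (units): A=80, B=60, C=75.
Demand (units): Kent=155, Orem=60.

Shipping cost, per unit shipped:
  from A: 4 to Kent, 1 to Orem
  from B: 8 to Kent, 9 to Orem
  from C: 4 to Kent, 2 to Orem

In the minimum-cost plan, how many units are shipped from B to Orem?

0

Solving gives:
  A→Kent: 20 × 4 = 80
  A→Orem: 60 × 1 = 60
  B→Kent: 60 × 8 = 480
  C→Kent: 75 × 4 = 300
Total cost = 920.
The route B→Orem is not used.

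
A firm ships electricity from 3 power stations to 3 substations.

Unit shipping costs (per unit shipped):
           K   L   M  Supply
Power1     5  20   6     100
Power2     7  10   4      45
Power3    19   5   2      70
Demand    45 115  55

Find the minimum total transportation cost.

Optimal allocation:
  Power1→K: 45 × 5 = 225
  Power1→M: 55 × 6 = 330
  Power2→L: 45 × 10 = 450
  Power3→L: 70 × 5 = 350
Total = 225 + 330 + 450 + 350 = 1355.

1355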